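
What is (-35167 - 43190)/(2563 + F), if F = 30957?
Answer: -78357/33520 ≈ -2.3376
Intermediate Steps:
(-35167 - 43190)/(2563 + F) = (-35167 - 43190)/(2563 + 30957) = -78357/33520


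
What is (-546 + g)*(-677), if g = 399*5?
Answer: -980973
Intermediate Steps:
g = 1995
(-546 + g)*(-677) = (-546 + 1995)*(-677) = 1449*(-677) = -980973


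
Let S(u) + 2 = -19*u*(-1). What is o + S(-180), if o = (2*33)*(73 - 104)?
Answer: -5468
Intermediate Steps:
o = -2046 (o = 66*(-31) = -2046)
S(u) = -2 + 19*u (S(u) = -2 - 19*u*(-1) = -2 - (-19)*u = -2 + 19*u)
o + S(-180) = -2046 + (-2 + 19*(-180)) = -2046 + (-2 - 3420) = -2046 - 3422 = -5468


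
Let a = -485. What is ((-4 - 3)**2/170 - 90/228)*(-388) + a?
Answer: -716539/1615 ≈ -443.68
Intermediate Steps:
((-4 - 3)**2/170 - 90/228)*(-388) + a = ((-4 - 3)**2/170 - 90/228)*(-388) - 485 = ((-7)**2*(1/170) - 90*1/228)*(-388) - 485 = (49*(1/170) - 15/38)*(-388) - 485 = (49/170 - 15/38)*(-388) - 485 = -172/1615*(-388) - 485 = 66736/1615 - 485 = -716539/1615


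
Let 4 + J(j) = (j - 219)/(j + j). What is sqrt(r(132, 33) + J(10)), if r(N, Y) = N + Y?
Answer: sqrt(15055)/10 ≈ 12.270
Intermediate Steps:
J(j) = -4 + (-219 + j)/(2*j) (J(j) = -4 + (j - 219)/(j + j) = -4 + (-219 + j)/((2*j)) = -4 + (-219 + j)*(1/(2*j)) = -4 + (-219 + j)/(2*j))
sqrt(r(132, 33) + J(10)) = sqrt((132 + 33) + (1/2)*(-219 - 7*10)/10) = sqrt(165 + (1/2)*(1/10)*(-219 - 70)) = sqrt(165 + (1/2)*(1/10)*(-289)) = sqrt(165 - 289/20) = sqrt(3011/20) = sqrt(15055)/10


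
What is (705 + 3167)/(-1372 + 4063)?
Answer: 3872/2691 ≈ 1.4389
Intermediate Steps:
(705 + 3167)/(-1372 + 4063) = 3872/2691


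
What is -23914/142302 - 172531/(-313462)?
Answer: 8527688047/22303134762 ≈ 0.38235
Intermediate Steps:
-23914/142302 - 172531/(-313462) = -23914*1/142302 - 172531*(-1/313462) = -11957/71151 + 172531/313462 = 8527688047/22303134762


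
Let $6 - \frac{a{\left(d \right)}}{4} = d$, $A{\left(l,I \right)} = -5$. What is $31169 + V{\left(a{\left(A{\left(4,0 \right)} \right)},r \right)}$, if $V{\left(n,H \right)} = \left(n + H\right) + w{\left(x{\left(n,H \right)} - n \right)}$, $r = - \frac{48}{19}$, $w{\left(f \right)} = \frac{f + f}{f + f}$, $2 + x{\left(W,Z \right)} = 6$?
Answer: $\frac{593018}{19} \approx 31211.0$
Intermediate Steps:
$x{\left(W,Z \right)} = 4$ ($x{\left(W,Z \right)} = -2 + 6 = 4$)
$a{\left(d \right)} = 24 - 4 d$
$w{\left(f \right)} = 1$ ($w{\left(f \right)} = \frac{2 f}{2 f} = 2 f \frac{1}{2 f} = 1$)
$r = - \frac{48}{19}$ ($r = \left(-48\right) \frac{1}{19} = - \frac{48}{19} \approx -2.5263$)
$V{\left(n,H \right)} = 1 + H + n$ ($V{\left(n,H \right)} = \left(n + H\right) + 1 = \left(H + n\right) + 1 = 1 + H + n$)
$31169 + V{\left(a{\left(A{\left(4,0 \right)} \right)},r \right)} = 31169 + \left(1 - \frac{48}{19} + \left(24 - -20\right)\right) = 31169 + \left(1 - \frac{48}{19} + \left(24 + 20\right)\right) = 31169 + \left(1 - \frac{48}{19} + 44\right) = 31169 + \frac{807}{19} = \frac{593018}{19}$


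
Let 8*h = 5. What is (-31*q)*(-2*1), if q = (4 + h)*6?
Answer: 3441/2 ≈ 1720.5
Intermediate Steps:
h = 5/8 (h = (⅛)*5 = 5/8 ≈ 0.62500)
q = 111/4 (q = (4 + 5/8)*6 = (37/8)*6 = 111/4 ≈ 27.750)
(-31*q)*(-2*1) = (-31*111/4)*(-2*1) = -3441/4*(-2) = 3441/2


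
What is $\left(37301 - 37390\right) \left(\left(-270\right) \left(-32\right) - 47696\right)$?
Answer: $3475984$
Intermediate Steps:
$\left(37301 - 37390\right) \left(\left(-270\right) \left(-32\right) - 47696\right) = - 89 \left(8640 - 47696\right) = \left(-89\right) \left(-39056\right) = 3475984$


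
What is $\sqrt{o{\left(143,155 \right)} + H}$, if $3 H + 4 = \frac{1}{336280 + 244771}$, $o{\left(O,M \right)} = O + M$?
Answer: $\frac{\sqrt{901446108227823}}{1743153} \approx 17.224$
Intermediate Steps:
$o{\left(O,M \right)} = M + O$
$H = - \frac{2324203}{1743153}$ ($H = - \frac{4}{3} + \frac{1}{3 \left(336280 + 244771\right)} = - \frac{4}{3} + \frac{1}{3 \cdot 581051} = - \frac{4}{3} + \frac{1}{3} \cdot \frac{1}{581051} = - \frac{4}{3} + \frac{1}{1743153} = - \frac{2324203}{1743153} \approx -1.3333$)
$\sqrt{o{\left(143,155 \right)} + H} = \sqrt{\left(155 + 143\right) - \frac{2324203}{1743153}} = \sqrt{298 - \frac{2324203}{1743153}} = \sqrt{\frac{517135391}{1743153}} = \frac{\sqrt{901446108227823}}{1743153}$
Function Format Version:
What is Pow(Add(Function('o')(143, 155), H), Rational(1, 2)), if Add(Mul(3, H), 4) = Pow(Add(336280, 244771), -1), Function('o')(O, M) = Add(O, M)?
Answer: Mul(Rational(1, 1743153), Pow(901446108227823, Rational(1, 2))) ≈ 17.224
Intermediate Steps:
Function('o')(O, M) = Add(M, O)
H = Rational(-2324203, 1743153) (H = Add(Rational(-4, 3), Mul(Rational(1, 3), Pow(Add(336280, 244771), -1))) = Add(Rational(-4, 3), Mul(Rational(1, 3), Pow(581051, -1))) = Add(Rational(-4, 3), Mul(Rational(1, 3), Rational(1, 581051))) = Add(Rational(-4, 3), Rational(1, 1743153)) = Rational(-2324203, 1743153) ≈ -1.3333)
Pow(Add(Function('o')(143, 155), H), Rational(1, 2)) = Pow(Add(Add(155, 143), Rational(-2324203, 1743153)), Rational(1, 2)) = Pow(Add(298, Rational(-2324203, 1743153)), Rational(1, 2)) = Pow(Rational(517135391, 1743153), Rational(1, 2)) = Mul(Rational(1, 1743153), Pow(901446108227823, Rational(1, 2)))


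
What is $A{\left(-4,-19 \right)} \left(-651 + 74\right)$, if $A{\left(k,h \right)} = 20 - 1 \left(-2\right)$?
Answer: $-12694$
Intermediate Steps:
$A{\left(k,h \right)} = 22$ ($A{\left(k,h \right)} = 20 - -2 = 20 + 2 = 22$)
$A{\left(-4,-19 \right)} \left(-651 + 74\right) = 22 \left(-651 + 74\right) = 22 \left(-577\right) = -12694$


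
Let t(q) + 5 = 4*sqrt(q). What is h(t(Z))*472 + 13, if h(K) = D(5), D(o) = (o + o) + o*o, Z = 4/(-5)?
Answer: 16533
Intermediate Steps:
Z = -4/5 (Z = 4*(-1/5) = -4/5 ≈ -0.80000)
D(o) = o**2 + 2*o (D(o) = 2*o + o**2 = o**2 + 2*o)
t(q) = -5 + 4*sqrt(q)
h(K) = 35 (h(K) = 5*(2 + 5) = 5*7 = 35)
h(t(Z))*472 + 13 = 35*472 + 13 = 16520 + 13 = 16533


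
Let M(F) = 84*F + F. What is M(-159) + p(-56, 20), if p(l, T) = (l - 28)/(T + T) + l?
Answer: -135731/10 ≈ -13573.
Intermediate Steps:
M(F) = 85*F
p(l, T) = l + (-28 + l)/(2*T) (p(l, T) = (-28 + l)/((2*T)) + l = (-28 + l)*(1/(2*T)) + l = (-28 + l)/(2*T) + l = l + (-28 + l)/(2*T))
M(-159) + p(-56, 20) = 85*(-159) + (-14 + (½)*(-56) + 20*(-56))/20 = -13515 + (-14 - 28 - 1120)/20 = -13515 + (1/20)*(-1162) = -13515 - 581/10 = -135731/10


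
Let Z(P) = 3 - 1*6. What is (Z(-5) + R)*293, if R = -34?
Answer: -10841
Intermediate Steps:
Z(P) = -3 (Z(P) = 3 - 6 = -3)
(Z(-5) + R)*293 = (-3 - 34)*293 = -37*293 = -10841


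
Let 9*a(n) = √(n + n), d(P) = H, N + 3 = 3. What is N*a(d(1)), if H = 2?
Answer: 0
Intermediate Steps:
N = 0 (N = -3 + 3 = 0)
d(P) = 2
a(n) = √2*√n/9 (a(n) = √(n + n)/9 = √(2*n)/9 = (√2*√n)/9 = √2*√n/9)
N*a(d(1)) = 0*(√2*√2/9) = 0*(2/9) = 0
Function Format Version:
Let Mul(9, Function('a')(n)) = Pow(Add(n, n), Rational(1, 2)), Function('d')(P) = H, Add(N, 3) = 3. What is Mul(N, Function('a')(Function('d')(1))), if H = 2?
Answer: 0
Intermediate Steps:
N = 0 (N = Add(-3, 3) = 0)
Function('d')(P) = 2
Function('a')(n) = Mul(Rational(1, 9), Pow(2, Rational(1, 2)), Pow(n, Rational(1, 2))) (Function('a')(n) = Mul(Rational(1, 9), Pow(Add(n, n), Rational(1, 2))) = Mul(Rational(1, 9), Pow(Mul(2, n), Rational(1, 2))) = Mul(Rational(1, 9), Mul(Pow(2, Rational(1, 2)), Pow(n, Rational(1, 2)))) = Mul(Rational(1, 9), Pow(2, Rational(1, 2)), Pow(n, Rational(1, 2))))
Mul(N, Function('a')(Function('d')(1))) = Mul(0, Mul(Rational(1, 9), Pow(2, Rational(1, 2)), Pow(2, Rational(1, 2)))) = Mul(0, Rational(2, 9)) = 0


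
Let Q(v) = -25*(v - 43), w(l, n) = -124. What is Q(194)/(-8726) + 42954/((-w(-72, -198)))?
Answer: 46910588/135253 ≈ 346.84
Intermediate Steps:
Q(v) = 1075 - 25*v (Q(v) = -25*(-43 + v) = 1075 - 25*v)
Q(194)/(-8726) + 42954/((-w(-72, -198))) = (1075 - 25*194)/(-8726) + 42954/((-1*(-124))) = (1075 - 4850)*(-1/8726) + 42954/124 = -3775*(-1/8726) + 42954*(1/124) = 3775/8726 + 21477/62 = 46910588/135253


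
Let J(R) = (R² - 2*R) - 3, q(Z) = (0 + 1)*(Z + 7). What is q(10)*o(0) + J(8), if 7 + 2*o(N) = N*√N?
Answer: -29/2 ≈ -14.500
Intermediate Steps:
q(Z) = 7 + Z (q(Z) = 1*(7 + Z) = 7 + Z)
o(N) = -7/2 + N^(3/2)/2 (o(N) = -7/2 + (N*√N)/2 = -7/2 + N^(3/2)/2)
J(R) = -3 + R² - 2*R
q(10)*o(0) + J(8) = (7 + 10)*(-7/2 + 0^(3/2)/2) + (-3 + 8² - 2*8) = 17*(-7/2 + (½)*0) + (-3 + 64 - 16) = 17*(-7/2 + 0) + 45 = 17*(-7/2) + 45 = -119/2 + 45 = -29/2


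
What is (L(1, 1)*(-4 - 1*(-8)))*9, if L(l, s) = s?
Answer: 36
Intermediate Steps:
(L(1, 1)*(-4 - 1*(-8)))*9 = (1*(-4 - 1*(-8)))*9 = (1*(-4 + 8))*9 = (1*4)*9 = 4*9 = 36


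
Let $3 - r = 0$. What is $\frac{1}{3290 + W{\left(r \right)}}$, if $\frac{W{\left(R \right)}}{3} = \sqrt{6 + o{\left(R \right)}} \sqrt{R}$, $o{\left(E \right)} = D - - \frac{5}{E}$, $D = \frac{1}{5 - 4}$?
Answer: $\frac{1645}{5411933} - \frac{3 \sqrt{26}}{10823866} \approx 0.00030254$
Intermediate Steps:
$r = 3$ ($r = 3 - 0 = 3 + 0 = 3$)
$D = 1$ ($D = 1^{-1} = 1$)
$o{\left(E \right)} = 1 + \frac{5}{E}$ ($o{\left(E \right)} = 1 - - \frac{5}{E} = 1 + \frac{5}{E}$)
$W{\left(R \right)} = 3 \sqrt{R} \sqrt{6 + \frac{5 + R}{R}}$ ($W{\left(R \right)} = 3 \sqrt{6 + \frac{5 + R}{R}} \sqrt{R} = 3 \sqrt{R} \sqrt{6 + \frac{5 + R}{R}}$)
$\frac{1}{3290 + W{\left(r \right)}} = \frac{1}{3290 + 3 \sqrt{3} \sqrt{7 + \frac{5}{3}}} = \frac{1}{3290 + 3 \sqrt{3} \sqrt{\frac{26}{3}}} = \frac{1}{3290 + 3 \sqrt{3} \frac{\sqrt{78}}{3}} = \frac{1}{3290 + 3 \sqrt{26}}$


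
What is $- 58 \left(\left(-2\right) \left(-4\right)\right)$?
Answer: $-464$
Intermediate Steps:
$- 58 \left(\left(-2\right) \left(-4\right)\right) = \left(-58\right) 8 = -464$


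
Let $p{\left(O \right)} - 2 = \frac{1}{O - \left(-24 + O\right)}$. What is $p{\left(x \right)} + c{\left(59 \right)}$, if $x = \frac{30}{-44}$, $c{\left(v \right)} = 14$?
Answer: $\frac{385}{24} \approx 16.042$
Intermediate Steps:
$x = - \frac{15}{22}$ ($x = 30 \left(- \frac{1}{44}\right) = - \frac{15}{22} \approx -0.68182$)
$p{\left(O \right)} = \frac{49}{24}$ ($p{\left(O \right)} = 2 + \frac{1}{O - \left(-24 + O\right)} = 2 + \frac{1}{24} = \frac{49}{24}$)
$p{\left(x \right)} + c{\left(59 \right)} = \frac{49}{24} + 14 = \frac{385}{24}$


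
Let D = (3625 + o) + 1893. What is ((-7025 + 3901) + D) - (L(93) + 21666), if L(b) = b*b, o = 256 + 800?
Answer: -26865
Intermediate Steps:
o = 1056
D = 6574 (D = (3625 + 1056) + 1893 = 4681 + 1893 = 6574)
L(b) = b²
((-7025 + 3901) + D) - (L(93) + 21666) = ((-7025 + 3901) + 6574) - (93² + 21666) = (-3124 + 6574) - (8649 + 21666) = 3450 - 1*30315 = 3450 - 30315 = -26865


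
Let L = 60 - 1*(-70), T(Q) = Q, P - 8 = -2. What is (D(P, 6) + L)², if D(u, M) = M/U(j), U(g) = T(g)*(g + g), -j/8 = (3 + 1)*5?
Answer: 11075603968009/655360000 ≈ 16900.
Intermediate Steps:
P = 6 (P = 8 - 2 = 6)
j = -160 (j = -8*(3 + 1)*5 = -32*5 = -8*20 = -160)
U(g) = 2*g² (U(g) = g*(g + g) = g*(2*g) = 2*g²)
D(u, M) = M/51200 (D(u, M) = M/((2*(-160)²)) = M/((2*25600)) = M/51200)
L = 130 (L = 60 + 70 = 130)
(D(P, 6) + L)² = ((1/51200)*6 + 130)² = (3/25600 + 130)² = (3328003/25600)² = 11075603968009/655360000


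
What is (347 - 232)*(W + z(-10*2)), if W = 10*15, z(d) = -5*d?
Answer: 28750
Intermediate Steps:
W = 150
(347 - 232)*(W + z(-10*2)) = (347 - 232)*(150 - (-50)*2) = 115*(150 - 5*(-20)) = 115*(150 + 100) = 115*250 = 28750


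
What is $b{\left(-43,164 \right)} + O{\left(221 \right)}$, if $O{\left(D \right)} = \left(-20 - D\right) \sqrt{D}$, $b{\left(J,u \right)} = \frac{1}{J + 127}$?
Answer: $\frac{1}{84} - 241 \sqrt{221} \approx -3582.7$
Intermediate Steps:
$b{\left(J,u \right)} = \frac{1}{127 + J}$
$O{\left(D \right)} = \sqrt{D} \left(-20 - D\right)$
$b{\left(-43,164 \right)} + O{\left(221 \right)} = \frac{1}{127 - 43} + \sqrt{221} \left(-20 - 221\right) = \frac{1}{84} + \sqrt{221} \left(-20 - 221\right) = \frac{1}{84} + \sqrt{221} \left(-241\right) = \frac{1}{84} - 241 \sqrt{221}$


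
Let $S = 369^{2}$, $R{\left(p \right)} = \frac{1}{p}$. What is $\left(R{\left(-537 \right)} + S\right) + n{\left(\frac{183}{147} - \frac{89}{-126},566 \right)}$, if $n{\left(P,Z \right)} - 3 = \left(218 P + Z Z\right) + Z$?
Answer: $\frac{36115490038}{78939} \approx 4.5751 \cdot 10^{5}$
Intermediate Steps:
$S = 136161$
$n{\left(P,Z \right)} = 3 + Z + Z^{2} + 218 P$ ($n{\left(P,Z \right)} = 3 + \left(\left(218 P + Z Z\right) + Z\right) = 3 + \left(\left(218 P + Z^{2}\right) + Z\right) = 3 + \left(\left(Z^{2} + 218 P\right) + Z\right) = 3 + \left(Z + Z^{2} + 218 P\right) = 3 + Z + Z^{2} + 218 P$)
$\left(R{\left(-537 \right)} + S\right) + n{\left(\frac{183}{147} - \frac{89}{-126},566 \right)} = \left(\frac{1}{-537} + 136161\right) + \left(3 + 566 + 566^{2} + 218 \left(\frac{183}{147} - \frac{89}{-126}\right)\right) = \left(- \frac{1}{537} + 136161\right) + \left(3 + 566 + 320356 + 218 \left(183 \cdot \frac{1}{147} - - \frac{89}{126}\right)\right) = \frac{73118456}{537} + \left(3 + 566 + 320356 + 218 \left(\frac{61}{49} + \frac{89}{126}\right)\right) = \frac{73118456}{537} + \left(3 + 566 + 320356 + 218 \cdot \frac{1721}{882}\right) = \frac{73118456}{537} + \left(3 + 566 + 320356 + \frac{187589}{441}\right) = \frac{73118456}{537} + \frac{141715514}{441} = \frac{36115490038}{78939}$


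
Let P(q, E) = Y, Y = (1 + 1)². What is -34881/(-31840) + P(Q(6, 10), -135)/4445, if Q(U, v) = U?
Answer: 31034681/28305760 ≈ 1.0964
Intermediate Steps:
Y = 4 (Y = 2² = 4)
P(q, E) = 4
-34881/(-31840) + P(Q(6, 10), -135)/4445 = -34881/(-31840) + 4/4445 = -34881*(-1/31840) + 4*(1/4445) = 34881/31840 + 4/4445 = 31034681/28305760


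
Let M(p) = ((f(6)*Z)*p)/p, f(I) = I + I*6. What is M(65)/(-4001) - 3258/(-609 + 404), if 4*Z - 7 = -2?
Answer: 26048991/1640410 ≈ 15.880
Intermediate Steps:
Z = 5/4 (Z = 7/4 + (1/4)*(-2) = 7/4 - 1/2 = 5/4 ≈ 1.2500)
f(I) = 7*I (f(I) = I + 6*I = 7*I)
M(p) = 105/2 (M(p) = (((7*6)*(5/4))*p)/p = ((42*(5/4))*p)/p = (105*p/2)/p = 105/2)
M(65)/(-4001) - 3258/(-609 + 404) = (105/2)/(-4001) - 3258/(-609 + 404) = (105/2)*(-1/4001) - 3258/(-205) = -105/8002 - 3258*(-1/205) = -105/8002 + 3258/205 = 26048991/1640410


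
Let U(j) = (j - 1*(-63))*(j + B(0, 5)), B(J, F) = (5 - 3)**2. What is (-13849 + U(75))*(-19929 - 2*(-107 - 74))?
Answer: 57663949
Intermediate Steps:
B(J, F) = 4 (B(J, F) = 2**2 = 4)
U(j) = (4 + j)*(63 + j) (U(j) = (j - 1*(-63))*(j + 4) = (j + 63)*(4 + j) = (63 + j)*(4 + j) = (4 + j)*(63 + j))
(-13849 + U(75))*(-19929 - 2*(-107 - 74)) = (-13849 + (252 + 75**2 + 67*75))*(-19929 - 2*(-107 - 74)) = (-13849 + (252 + 5625 + 5025))*(-19929 - 2*(-181)) = (-13849 + 10902)*(-19929 + 362) = -2947*(-19567) = 57663949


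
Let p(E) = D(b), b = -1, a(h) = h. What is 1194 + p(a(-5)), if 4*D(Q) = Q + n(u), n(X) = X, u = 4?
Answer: 4779/4 ≈ 1194.8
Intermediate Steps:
D(Q) = 1 + Q/4 (D(Q) = (Q + 4)/4 = (4 + Q)/4 = 1 + Q/4)
p(E) = 3/4 (p(E) = 1 + (1/4)*(-1) = 1 - 1/4 = 3/4)
1194 + p(a(-5)) = 1194 + 3/4 = 4779/4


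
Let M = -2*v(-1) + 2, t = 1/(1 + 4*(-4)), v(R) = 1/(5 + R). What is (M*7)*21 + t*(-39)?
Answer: 2231/10 ≈ 223.10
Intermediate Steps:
t = -1/15 (t = 1/(1 - 16) = 1/(-15) = -1/15 ≈ -0.066667)
M = 3/2 (M = -2/(5 - 1) + 2 = -2/4 + 2 = -2*¼ + 2 = -½ + 2 = 3/2 ≈ 1.5000)
(M*7)*21 + t*(-39) = ((3/2)*7)*21 - 1/15*(-39) = (21/2)*21 + 13/5 = 441/2 + 13/5 = 2231/10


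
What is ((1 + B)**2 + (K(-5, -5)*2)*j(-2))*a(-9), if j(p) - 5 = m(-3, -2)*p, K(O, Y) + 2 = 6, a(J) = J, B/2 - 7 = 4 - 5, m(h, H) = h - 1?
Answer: -2457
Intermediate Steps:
m(h, H) = -1 + h
B = 12 (B = 14 + 2*(4 - 5) = 14 + 2*(-1) = 14 - 2 = 12)
K(O, Y) = 4 (K(O, Y) = -2 + 6 = 4)
j(p) = 5 - 4*p (j(p) = 5 + (-1 - 3)*p = 5 - 4*p)
((1 + B)**2 + (K(-5, -5)*2)*j(-2))*a(-9) = ((1 + 12)**2 + (4*2)*(5 - 4*(-2)))*(-9) = (13**2 + 8*(5 + 8))*(-9) = (169 + 8*13)*(-9) = (169 + 104)*(-9) = 273*(-9) = -2457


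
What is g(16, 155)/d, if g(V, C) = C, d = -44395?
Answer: -31/8879 ≈ -0.0034914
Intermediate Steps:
g(16, 155)/d = 155/(-44395) = 155*(-1/44395) = -31/8879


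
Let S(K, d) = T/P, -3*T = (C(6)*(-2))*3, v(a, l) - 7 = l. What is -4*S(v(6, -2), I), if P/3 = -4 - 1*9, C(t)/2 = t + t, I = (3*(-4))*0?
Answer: 64/13 ≈ 4.9231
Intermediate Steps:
v(a, l) = 7 + l
I = 0 (I = -12*0 = 0)
C(t) = 4*t (C(t) = 2*(t + t) = 2*(2*t) = 4*t)
P = -39 (P = 3*(-4 - 1*9) = 3*(-4 - 9) = 3*(-13) = -39)
T = 48 (T = -(4*6)*(-2)*3/3 = -24*(-2)*3/3 = -(-16)*3 = -⅓*(-144) = 48)
S(K, d) = -16/13 (S(K, d) = 48/(-39) = 48*(-1/39) = -16/13)
-4*S(v(6, -2), I) = -4*(-16/13) = 64/13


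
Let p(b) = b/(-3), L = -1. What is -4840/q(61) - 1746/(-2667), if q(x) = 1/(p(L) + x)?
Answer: -791706094/2667 ≈ -2.9685e+5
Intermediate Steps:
p(b) = -b/3 (p(b) = b*(-⅓) = -b/3)
q(x) = 1/(⅓ + x) (q(x) = 1/(-⅓*(-1) + x) = 1/(⅓ + x))
-4840/q(61) - 1746/(-2667) = -4840/(3/(1 + 3*61)) - 1746/(-2667) = -4840/(3/(1 + 183)) - 1746*(-1/2667) = -4840/(3/184) + 582/889 = -4840/(3*(1/184)) + 582/889 = -4840/3/184 + 582/889 = -4840*184/3 + 582/889 = -890560/3 + 582/889 = -791706094/2667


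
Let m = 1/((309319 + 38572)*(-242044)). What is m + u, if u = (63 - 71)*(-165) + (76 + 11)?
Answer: 118476335390027/84204929204 ≈ 1407.0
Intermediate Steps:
m = -1/84204929204 (m = -1/242044/347891 = (1/347891)*(-1/242044) = -1/84204929204 ≈ -1.1876e-11)
u = 1407 (u = -8*(-165) + 87 = 1320 + 87 = 1407)
m + u = -1/84204929204 + 1407 = 118476335390027/84204929204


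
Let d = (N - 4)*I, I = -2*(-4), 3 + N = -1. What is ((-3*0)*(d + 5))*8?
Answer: 0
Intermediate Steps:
N = -4 (N = -3 - 1 = -4)
I = 8
d = -64 (d = (-4 - 4)*8 = -8*8 = -64)
((-3*0)*(d + 5))*8 = ((-3*0)*(-64 + 5))*8 = (0*(-59))*8 = 0*8 = 0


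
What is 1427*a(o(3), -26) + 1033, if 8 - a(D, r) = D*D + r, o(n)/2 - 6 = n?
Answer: -412797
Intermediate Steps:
o(n) = 12 + 2*n
a(D, r) = 8 - r - D² (a(D, r) = 8 - (D*D + r) = 8 - (D² + r) = 8 - (r + D²) = 8 + (-r - D²) = 8 - r - D²)
1427*a(o(3), -26) + 1033 = 1427*(8 - 1*(-26) - (12 + 2*3)²) + 1033 = 1427*(8 + 26 - (12 + 6)²) + 1033 = 1427*(8 + 26 - 1*18²) + 1033 = 1427*(8 + 26 - 1*324) + 1033 = 1427*(8 + 26 - 324) + 1033 = 1427*(-290) + 1033 = -413830 + 1033 = -412797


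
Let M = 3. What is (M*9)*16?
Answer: 432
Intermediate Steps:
(M*9)*16 = (3*9)*16 = 27*16 = 432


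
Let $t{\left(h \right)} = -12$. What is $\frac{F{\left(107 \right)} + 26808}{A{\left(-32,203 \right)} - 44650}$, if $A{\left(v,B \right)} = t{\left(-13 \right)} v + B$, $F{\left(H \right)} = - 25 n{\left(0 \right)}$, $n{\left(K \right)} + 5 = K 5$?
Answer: $- \frac{26933}{44063} \approx -0.61124$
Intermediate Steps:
$n{\left(K \right)} = -5 + 5 K$ ($n{\left(K \right)} = -5 + K 5 = -5 + 5 K$)
$F{\left(H \right)} = 125$ ($F{\left(H \right)} = - 25 \left(-5 + 5 \cdot 0\right) = - 25 \left(-5 + 0\right) = \left(-25\right) \left(-5\right) = 125$)
$A{\left(v,B \right)} = B - 12 v$ ($A{\left(v,B \right)} = - 12 v + B = B - 12 v$)
$\frac{F{\left(107 \right)} + 26808}{A{\left(-32,203 \right)} - 44650} = \frac{125 + 26808}{\left(203 - -384\right) - 44650} = \frac{26933}{\left(203 + 384\right) - 44650} = \frac{26933}{587 - 44650} = \frac{26933}{-44063} = 26933 \left(- \frac{1}{44063}\right) = - \frac{26933}{44063}$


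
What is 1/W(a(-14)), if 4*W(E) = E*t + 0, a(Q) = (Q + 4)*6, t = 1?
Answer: -1/15 ≈ -0.066667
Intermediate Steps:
a(Q) = 24 + 6*Q (a(Q) = (4 + Q)*6 = 24 + 6*Q)
W(E) = E/4 (W(E) = (E*1 + 0)/4 = (E + 0)/4 = E/4)
1/W(a(-14)) = 1/((24 + 6*(-14))/4) = 1/((24 - 84)/4) = 1/((¼)*(-60)) = 1/(-15) = -1/15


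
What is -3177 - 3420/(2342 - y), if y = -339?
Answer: -8520957/2681 ≈ -3178.3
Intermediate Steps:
-3177 - 3420/(2342 - y) = -3177 - 3420/(2342 - 1*(-339)) = -3177 - 3420/(2342 + 339) = -3177 - 3420/2681 = -8520957/2681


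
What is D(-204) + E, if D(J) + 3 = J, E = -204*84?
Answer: -17343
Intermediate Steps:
E = -17136
D(J) = -3 + J
D(-204) + E = (-3 - 204) - 17136 = -207 - 17136 = -17343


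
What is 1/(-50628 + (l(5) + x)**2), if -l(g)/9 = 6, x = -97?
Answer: -1/27827 ≈ -3.5936e-5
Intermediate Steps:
l(g) = -54 (l(g) = -9*6 = -54)
1/(-50628 + (l(5) + x)**2) = 1/(-50628 + (-54 - 97)**2) = 1/(-50628 + (-151)**2) = 1/(-50628 + 22801) = 1/(-27827) = -1/27827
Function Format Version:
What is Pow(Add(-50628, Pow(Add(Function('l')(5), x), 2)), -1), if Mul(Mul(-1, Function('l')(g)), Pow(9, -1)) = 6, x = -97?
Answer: Rational(-1, 27827) ≈ -3.5936e-5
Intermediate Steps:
Function('l')(g) = -54 (Function('l')(g) = Mul(-9, 6) = -54)
Pow(Add(-50628, Pow(Add(Function('l')(5), x), 2)), -1) = Pow(Add(-50628, Pow(Add(-54, -97), 2)), -1) = Pow(Add(-50628, Pow(-151, 2)), -1) = Pow(Add(-50628, 22801), -1) = Pow(-27827, -1) = Rational(-1, 27827)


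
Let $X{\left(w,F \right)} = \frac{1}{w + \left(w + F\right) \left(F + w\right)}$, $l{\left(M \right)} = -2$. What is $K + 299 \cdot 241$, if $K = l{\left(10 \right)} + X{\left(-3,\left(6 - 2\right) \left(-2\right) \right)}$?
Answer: $\frac{8502727}{118} \approx 72057.0$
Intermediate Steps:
$X{\left(w,F \right)} = \frac{1}{w + \left(F + w\right)^{2}}$ ($X{\left(w,F \right)} = \frac{1}{w + \left(F + w\right) \left(F + w\right)} = \frac{1}{w + \left(F + w\right)^{2}}$)
$K = - \frac{235}{118}$ ($K = -2 + \frac{1}{-3 + \left(\left(6 - 2\right) \left(-2\right) - 3\right)^{2}} = -2 + \frac{1}{-3 + \left(4 \left(-2\right) - 3\right)^{2}} = -2 + \frac{1}{-3 + \left(-8 - 3\right)^{2}} = -2 + \frac{1}{-3 + \left(-11\right)^{2}} = -2 + \frac{1}{-3 + 121} = -2 + \frac{1}{118} = - \frac{235}{118} \approx -1.9915$)
$K + 299 \cdot 241 = - \frac{235}{118} + 299 \cdot 241 = - \frac{235}{118} + 72059 = \frac{8502727}{118}$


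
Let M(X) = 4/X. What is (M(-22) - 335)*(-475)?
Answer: 1751325/11 ≈ 1.5921e+5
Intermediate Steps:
(M(-22) - 335)*(-475) = (4/(-22) - 335)*(-475) = (4*(-1/22) - 335)*(-475) = (-2/11 - 335)*(-475) = -3687/11*(-475) = 1751325/11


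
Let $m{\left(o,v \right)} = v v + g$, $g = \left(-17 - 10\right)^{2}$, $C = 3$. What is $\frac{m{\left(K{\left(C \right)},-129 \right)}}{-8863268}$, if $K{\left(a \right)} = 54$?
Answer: $- \frac{8685}{4431634} \approx -0.0019598$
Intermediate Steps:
$g = 729$ ($g = \left(-27\right)^{2} = 729$)
$m{\left(o,v \right)} = 729 + v^{2}$ ($m{\left(o,v \right)} = v v + 729 = v^{2} + 729 = 729 + v^{2}$)
$\frac{m{\left(K{\left(C \right)},-129 \right)}}{-8863268} = \frac{729 + \left(-129\right)^{2}}{-8863268} = \left(729 + 16641\right) \left(- \frac{1}{8863268}\right) = 17370 \left(- \frac{1}{8863268}\right) = - \frac{8685}{4431634}$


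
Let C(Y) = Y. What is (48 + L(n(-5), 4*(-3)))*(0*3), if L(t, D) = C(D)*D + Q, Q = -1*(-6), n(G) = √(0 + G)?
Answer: 0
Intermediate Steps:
n(G) = √G
Q = 6
L(t, D) = 6 + D² (L(t, D) = D*D + 6 = D² + 6 = 6 + D²)
(48 + L(n(-5), 4*(-3)))*(0*3) = (48 + (6 + (4*(-3))²))*(0*3) = (48 + (6 + (-12)²))*0 = (48 + (6 + 144))*0 = (48 + 150)*0 = 198*0 = 0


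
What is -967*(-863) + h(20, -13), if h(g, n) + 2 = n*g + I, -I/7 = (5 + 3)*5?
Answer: 833979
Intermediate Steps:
I = -280 (I = -7*(5 + 3)*5 = -56*5 = -7*40 = -280)
h(g, n) = -282 + g*n (h(g, n) = -2 + (n*g - 280) = -2 + (g*n - 280) = -2 + (-280 + g*n) = -282 + g*n)
-967*(-863) + h(20, -13) = -967*(-863) + (-282 + 20*(-13)) = 834521 + (-282 - 260) = 834521 - 542 = 833979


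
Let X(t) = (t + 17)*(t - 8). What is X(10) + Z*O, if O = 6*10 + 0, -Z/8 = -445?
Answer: 213654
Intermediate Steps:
Z = 3560 (Z = -8*(-445) = 3560)
X(t) = (-8 + t)*(17 + t) (X(t) = (17 + t)*(-8 + t) = (-8 + t)*(17 + t))
O = 60 (O = 60 + 0 = 60)
X(10) + Z*O = (-136 + 10² + 9*10) + 3560*60 = (-136 + 100 + 90) + 213600 = 54 + 213600 = 213654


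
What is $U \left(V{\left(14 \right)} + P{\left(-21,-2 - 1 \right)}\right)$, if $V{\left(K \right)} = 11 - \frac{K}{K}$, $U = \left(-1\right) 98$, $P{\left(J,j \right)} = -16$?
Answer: $588$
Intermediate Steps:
$U = -98$
$V{\left(K \right)} = 10$ ($V{\left(K \right)} = 11 - 1 = 10$)
$U \left(V{\left(14 \right)} + P{\left(-21,-2 - 1 \right)}\right) = - 98 \left(10 - 16\right) = \left(-98\right) \left(-6\right) = 588$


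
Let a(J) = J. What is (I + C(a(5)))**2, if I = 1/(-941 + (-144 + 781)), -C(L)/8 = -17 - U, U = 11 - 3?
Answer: 3696518401/92416 ≈ 39999.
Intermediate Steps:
U = 8
C(L) = 200 (C(L) = -8*(-17 - 1*8) = -8*(-17 - 8) = -8*(-25) = 200)
I = -1/304 (I = 1/(-941 + 637) = 1/(-304) = -1/304 ≈ -0.0032895)
(I + C(a(5)))**2 = (-1/304 + 200)**2 = (60799/304)**2 = 3696518401/92416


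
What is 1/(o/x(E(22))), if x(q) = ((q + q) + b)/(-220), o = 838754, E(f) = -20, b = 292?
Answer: -9/6590210 ≈ -1.3657e-6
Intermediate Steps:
x(q) = -73/55 - q/110 (x(q) = ((q + q) + 292)/(-220) = (2*q + 292)*(-1/220) = (292 + 2*q)*(-1/220) = -73/55 - q/110)
1/(o/x(E(22))) = 1/(838754/(-73/55 - 1/110*(-20))) = 1/(838754/(-73/55 + 2/11)) = 1/(838754/(-63/55)) = 1/(838754*(-55/63)) = 1/(-6590210/9) = -9/6590210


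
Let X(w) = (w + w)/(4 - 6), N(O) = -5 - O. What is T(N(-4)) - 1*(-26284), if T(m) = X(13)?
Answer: 26271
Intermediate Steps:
X(w) = -w (X(w) = (2*w)/(-2) = (2*w)*(-½) = -w)
T(m) = -13 (T(m) = -1*13 = -13)
T(N(-4)) - 1*(-26284) = -13 - 1*(-26284) = -13 + 26284 = 26271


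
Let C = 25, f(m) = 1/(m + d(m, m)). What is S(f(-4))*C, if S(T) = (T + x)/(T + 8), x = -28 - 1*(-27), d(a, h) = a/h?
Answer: -100/23 ≈ -4.3478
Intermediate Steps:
x = -1 (x = -28 + 27 = -1)
f(m) = 1/(1 + m) (f(m) = 1/(m + m/m) = 1/(m + 1) = 1/(1 + m))
S(T) = (-1 + T)/(8 + T) (S(T) = (T - 1)/(T + 8) = (-1 + T)/(8 + T))
S(f(-4))*C = ((-1 + 1/(1 - 4))/(8 + 1/(1 - 4)))*25 = ((-1 + 1/(-3))/(8 + 1/(-3)))*25 = ((-1 - ⅓)/(8 - ⅓))*25 = (-4/3/(23/3))*25 = ((3/23)*(-4/3))*25 = -4/23*25 = -100/23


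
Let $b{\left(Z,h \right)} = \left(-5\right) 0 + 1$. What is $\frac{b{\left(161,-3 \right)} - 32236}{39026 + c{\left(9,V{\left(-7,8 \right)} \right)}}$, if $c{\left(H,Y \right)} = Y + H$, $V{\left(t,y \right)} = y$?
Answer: $- \frac{32235}{39043} \approx -0.82563$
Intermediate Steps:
$c{\left(H,Y \right)} = H + Y$
$b{\left(Z,h \right)} = 1$ ($b{\left(Z,h \right)} = 0 + 1 = 1$)
$\frac{b{\left(161,-3 \right)} - 32236}{39026 + c{\left(9,V{\left(-7,8 \right)} \right)}} = \frac{1 - 32236}{39026 + \left(9 + 8\right)} = - \frac{32235}{39026 + 17} = - \frac{32235}{39043}$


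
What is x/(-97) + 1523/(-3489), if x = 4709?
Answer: -16577432/338433 ≈ -48.983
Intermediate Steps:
x/(-97) + 1523/(-3489) = 4709/(-97) + 1523/(-3489) = 4709*(-1/97) + 1523*(-1/3489) = -4709/97 - 1523/3489 = -16577432/338433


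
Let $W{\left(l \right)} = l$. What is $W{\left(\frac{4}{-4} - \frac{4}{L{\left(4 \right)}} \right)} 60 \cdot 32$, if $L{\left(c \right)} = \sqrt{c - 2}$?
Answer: $-1920 - 3840 \sqrt{2} \approx -7350.6$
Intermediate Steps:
$L{\left(c \right)} = \sqrt{-2 + c}$
$W{\left(\frac{4}{-4} - \frac{4}{L{\left(4 \right)}} \right)} 60 \cdot 32 = \left(\frac{4}{-4} - \frac{4}{\sqrt{-2 + 4}}\right) 60 \cdot 32 = \left(4 \left(- \frac{1}{4}\right) - \frac{4}{\sqrt{2}}\right) 60 \cdot 32 = \left(-1 - 4 \frac{\sqrt{2}}{2}\right) 60 \cdot 32 = \left(-1 - 2 \sqrt{2}\right) 60 \cdot 32 = \left(-60 - 120 \sqrt{2}\right) 32 = -1920 - 3840 \sqrt{2}$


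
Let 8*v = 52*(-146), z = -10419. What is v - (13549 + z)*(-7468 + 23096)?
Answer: -48916589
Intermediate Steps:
v = -949 (v = (52*(-146))/8 = (⅛)*(-7592) = -949)
v - (13549 + z)*(-7468 + 23096) = -949 - (13549 - 10419)*(-7468 + 23096) = -949 - 3130*15628 = -949 - 1*48915640 = -949 - 48915640 = -48916589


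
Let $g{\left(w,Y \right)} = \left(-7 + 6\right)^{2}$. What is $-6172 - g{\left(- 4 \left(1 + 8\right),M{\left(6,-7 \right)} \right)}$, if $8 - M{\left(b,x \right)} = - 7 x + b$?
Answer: $-6173$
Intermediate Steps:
$M{\left(b,x \right)} = 8 - b + 7 x$ ($M{\left(b,x \right)} = 8 - \left(- 7 x + b\right) = 8 - \left(b - 7 x\right) = 8 - b + 7 x$)
$g{\left(w,Y \right)} = 1$ ($g{\left(w,Y \right)} = \left(-1\right)^{2} = 1$)
$-6172 - g{\left(- 4 \left(1 + 8\right),M{\left(6,-7 \right)} \right)} = -6172 - 1 = -6173$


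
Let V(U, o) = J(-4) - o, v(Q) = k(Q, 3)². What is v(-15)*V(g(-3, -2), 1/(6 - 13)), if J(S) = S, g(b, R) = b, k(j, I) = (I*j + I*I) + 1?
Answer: -4725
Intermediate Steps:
k(j, I) = 1 + I² + I*j (k(j, I) = (I*j + I²) + 1 = (I² + I*j) + 1 = 1 + I² + I*j)
v(Q) = (10 + 3*Q)² (v(Q) = (1 + 3² + 3*Q)² = (1 + 9 + 3*Q)² = (10 + 3*Q)²)
V(U, o) = -4 - o
v(-15)*V(g(-3, -2), 1/(6 - 13)) = (10 + 3*(-15))²*(-4 - 1/(6 - 13)) = (10 - 45)²*(-4 - 1/(-7)) = (-35)²*(-4 - 1*(-⅐)) = 1225*(-4 + ⅐) = 1225*(-27/7) = -4725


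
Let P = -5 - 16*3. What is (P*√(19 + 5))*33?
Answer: -3498*√6 ≈ -8568.3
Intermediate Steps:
P = -53 (P = -5 - 4*12 = -5 - 48 = -53)
(P*√(19 + 5))*33 = -53*√(19 + 5)*33 = -106*√6*33 = -3498*√6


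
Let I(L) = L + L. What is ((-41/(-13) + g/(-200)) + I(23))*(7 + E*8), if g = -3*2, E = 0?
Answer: 447573/1300 ≈ 344.29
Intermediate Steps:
g = -6
I(L) = 2*L
((-41/(-13) + g/(-200)) + I(23))*(7 + E*8) = ((-41/(-13) - 6/(-200)) + 2*23)*(7 + 0*8) = ((-41*(-1/13) - 6*(-1/200)) + 46)*(7 + 0) = ((41/13 + 3/100) + 46)*7 = (4139/1300 + 46)*7 = (63939/1300)*7 = 447573/1300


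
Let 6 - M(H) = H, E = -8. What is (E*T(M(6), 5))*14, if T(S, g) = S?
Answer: 0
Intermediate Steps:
M(H) = 6 - H
(E*T(M(6), 5))*14 = -8*(6 - 1*6)*14 = -8*(6 - 6)*14 = -8*0*14 = 0*14 = 0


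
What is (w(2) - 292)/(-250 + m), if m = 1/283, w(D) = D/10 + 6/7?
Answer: 2881789/2476215 ≈ 1.1638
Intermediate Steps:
w(D) = 6/7 + D/10 (w(D) = D*(⅒) + 6*(⅐) = D/10 + 6/7 = 6/7 + D/10)
m = 1/283 ≈ 0.0035336
(w(2) - 292)/(-250 + m) = ((6/7 + (⅒)*2) - 292)/(-250 + 1/283) = ((6/7 + ⅕) - 292)/(-70749/283) = (37/35 - 292)*(-283/70749) = -10183/35*(-283/70749) = 2881789/2476215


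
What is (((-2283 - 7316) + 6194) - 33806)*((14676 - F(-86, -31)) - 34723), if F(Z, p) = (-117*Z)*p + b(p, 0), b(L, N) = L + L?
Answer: -10863267707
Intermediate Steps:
b(L, N) = 2*L
F(Z, p) = 2*p - 117*Z*p (F(Z, p) = (-117*Z)*p + 2*p = -117*Z*p + 2*p = 2*p - 117*Z*p)
(((-2283 - 7316) + 6194) - 33806)*((14676 - F(-86, -31)) - 34723) = (((-2283 - 7316) + 6194) - 33806)*((14676 - (-31)*(2 - 117*(-86))) - 34723) = ((-9599 + 6194) - 33806)*((14676 - (-31)*(2 + 10062)) - 34723) = (-3405 - 33806)*((14676 - (-31)*10064) - 34723) = -37211*((14676 - 1*(-311984)) - 34723) = -37211*((14676 + 311984) - 34723) = -37211*(326660 - 34723) = -37211*291937 = -10863267707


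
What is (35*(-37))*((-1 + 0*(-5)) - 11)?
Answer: 15540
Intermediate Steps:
(35*(-37))*((-1 + 0*(-5)) - 11) = -1295*((-1 + 0) - 11) = -1295*(-1 - 11) = -1295*(-12) = 15540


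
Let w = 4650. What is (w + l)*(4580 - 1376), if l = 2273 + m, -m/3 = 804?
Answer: 14453244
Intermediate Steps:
m = -2412 (m = -3*804 = -2412)
l = -139 (l = 2273 - 2412 = -139)
(w + l)*(4580 - 1376) = (4650 - 139)*(4580 - 1376) = 4511*3204 = 14453244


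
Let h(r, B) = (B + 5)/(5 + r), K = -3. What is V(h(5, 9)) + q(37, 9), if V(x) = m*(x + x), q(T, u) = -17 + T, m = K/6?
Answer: 93/5 ≈ 18.600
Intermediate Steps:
m = -½ (m = -3/6 = -3*⅙ = -½ ≈ -0.50000)
h(r, B) = (5 + B)/(5 + r)
V(x) = -x (V(x) = -(x + x)/2 = -x)
V(h(5, 9)) + q(37, 9) = -(5 + 9)/(5 + 5) + (-17 + 37) = -14/10 + 20 = -1*7/5 + 20 = -7/5 + 20 = 93/5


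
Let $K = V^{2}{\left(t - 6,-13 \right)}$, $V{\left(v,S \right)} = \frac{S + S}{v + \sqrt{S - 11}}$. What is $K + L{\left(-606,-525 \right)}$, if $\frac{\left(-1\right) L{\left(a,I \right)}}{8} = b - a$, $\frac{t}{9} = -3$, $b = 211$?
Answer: $\frac{4 \left(- 1740041 i - 215688 \sqrt{6}\right)}{3 \left(44 \sqrt{6} + 355 i\right)} \approx -6535.4 + 0.17644 i$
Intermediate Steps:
$t = -27$ ($t = 9 \left(-3\right) = -27$)
$V{\left(v,S \right)} = \frac{2 S}{v + \sqrt{-11 + S}}$
$L{\left(a,I \right)} = -1688 + 8 a$ ($L{\left(a,I \right)} = - 8 \left(211 - a\right) = -1688 + 8 a$)
$K = \frac{676}{\left(-33 + 2 i \sqrt{6}\right)^{2}}$ ($K = \left(2 \left(-13\right) \frac{1}{\left(-27 - 6\right) + \sqrt{-11 - 13}}\right)^{2} = \left(2 \left(-13\right) \frac{1}{\left(-27 - 6\right) + \sqrt{-24}}\right)^{2} = \left(2 \left(-13\right) \frac{1}{-33 + 2 i \sqrt{6}}\right)^{2} = \left(- \frac{26}{-33 + 2 i \sqrt{6}}\right)^{2} = \frac{676}{\left(-33 + 2 i \sqrt{6}\right)^{2}} \approx 0.58117 + 0.17644 i$)
$K + L{\left(-606,-525 \right)} = \frac{676}{\left(33 - 2 i \sqrt{6}\right)^{2}} + \left(-1688 + 8 \left(-606\right)\right) = \frac{676}{\left(33 - 2 i \sqrt{6}\right)^{2}} - 6536 = -6536 + \frac{676}{\left(33 - 2 i \sqrt{6}\right)^{2}}$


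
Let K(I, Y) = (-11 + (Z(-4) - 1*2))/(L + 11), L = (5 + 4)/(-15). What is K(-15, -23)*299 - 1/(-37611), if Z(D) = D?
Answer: -73529501/150444 ≈ -488.75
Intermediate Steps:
L = -⅗ (L = 9*(-1/15) = -⅗ ≈ -0.60000)
K(I, Y) = -85/52 (K(I, Y) = (-11 + (-4 - 1*2))/(-⅗ + 11) = (-11 + (-4 - 2))/(52/5) = (-11 - 6)*(5/52) = -17*5/52 = -85/52)
K(-15, -23)*299 - 1/(-37611) = -85/52*299 - 1/(-37611) = -1955/4 - 1*(-1/37611) = -1955/4 + 1/37611 = -73529501/150444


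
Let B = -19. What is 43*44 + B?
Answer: 1873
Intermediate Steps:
43*44 + B = 43*44 - 19 = 1892 - 19 = 1873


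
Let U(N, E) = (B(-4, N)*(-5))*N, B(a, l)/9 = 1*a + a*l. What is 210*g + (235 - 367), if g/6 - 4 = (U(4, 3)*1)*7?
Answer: 31756908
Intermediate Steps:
B(a, l) = 9*a + 9*a*l (B(a, l) = 9*(1*a + a*l) = 9*(a + a*l) = 9*a + 9*a*l)
U(N, E) = N*(180 + 180*N) (U(N, E) = ((9*(-4)*(1 + N))*(-5))*N = ((-36 - 36*N)*(-5))*N = (180 + 180*N)*N = N*(180 + 180*N))
g = 151224 (g = 24 + 6*(((180*4*(1 + 4))*1)*7) = 24 + 6*(((180*4*5)*1)*7) = 24 + 6*((3600*1)*7) = 24 + 6*(3600*7) = 24 + 6*25200 = 24 + 151200 = 151224)
210*g + (235 - 367) = 210*151224 + (235 - 367) = 31757040 - 132 = 31756908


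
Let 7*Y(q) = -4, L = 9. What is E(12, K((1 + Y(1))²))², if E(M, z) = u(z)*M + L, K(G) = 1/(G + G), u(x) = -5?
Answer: 2601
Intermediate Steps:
Y(q) = -4/7 (Y(q) = (⅐)*(-4) = -4/7)
K(G) = 1/(2*G)
E(M, z) = 9 - 5*M (E(M, z) = -5*M + 9 = 9 - 5*M)
E(12, K((1 + Y(1))²))² = (9 - 5*12)² = (9 - 60)² = (-51)² = 2601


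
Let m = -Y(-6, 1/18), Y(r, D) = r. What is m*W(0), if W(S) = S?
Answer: 0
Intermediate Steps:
m = 6 (m = -1*(-6) = 6)
m*W(0) = 6*0 = 0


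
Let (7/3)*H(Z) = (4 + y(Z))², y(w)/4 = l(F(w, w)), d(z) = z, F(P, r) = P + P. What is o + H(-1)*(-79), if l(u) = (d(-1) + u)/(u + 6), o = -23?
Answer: -398/7 ≈ -56.857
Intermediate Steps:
F(P, r) = 2*P
l(u) = (-1 + u)/(6 + u) (l(u) = (-1 + u)/(u + 6) = (-1 + u)/(6 + u))
y(w) = 4*(-1 + 2*w)/(6 + 2*w) (y(w) = 4*((-1 + 2*w)/(6 + 2*w)) = 4*(-1 + 2*w)/(6 + 2*w))
H(Z) = 3*(4 + 2*(-1 + 2*Z)/(3 + Z))²/7
o + H(-1)*(-79) = -23 + (12*(5 + 4*(-1))²/(7*(3 - 1)²))*(-79) = -23 + ((12/7)*(5 - 4)²/2²)*(-79) = -23 + ((12/7)*(¼)*1²)*(-79) = -23 + ((12/7)*(¼)*1)*(-79) = -23 + (3/7)*(-79) = -23 - 237/7 = -398/7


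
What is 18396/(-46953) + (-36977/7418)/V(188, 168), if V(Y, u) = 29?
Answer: -632618377/1122291474 ≈ -0.56368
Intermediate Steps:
18396/(-46953) + (-36977/7418)/V(188, 168) = 18396/(-46953) - 36977/7418/29 = 18396*(-1/46953) - 36977*1/7418*(1/29) = -2044/5217 - 36977/7418*1/29 = -2044/5217 - 36977/215122 = -632618377/1122291474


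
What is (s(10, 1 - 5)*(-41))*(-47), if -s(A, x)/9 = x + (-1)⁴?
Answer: 52029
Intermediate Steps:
s(A, x) = -9 - 9*x (s(A, x) = -9*(x + (-1)⁴) = -9*(x + 1) = -9*(1 + x) = -9 - 9*x)
(s(10, 1 - 5)*(-41))*(-47) = ((-9 - 9*(1 - 5))*(-41))*(-47) = ((-9 - 9*(-4))*(-41))*(-47) = ((-9 + 36)*(-41))*(-47) = (27*(-41))*(-47) = -1107*(-47) = 52029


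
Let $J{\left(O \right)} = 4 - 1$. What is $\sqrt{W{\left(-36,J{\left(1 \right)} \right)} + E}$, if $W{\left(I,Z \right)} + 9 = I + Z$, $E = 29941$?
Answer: $\sqrt{29899} \approx 172.91$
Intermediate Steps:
$J{\left(O \right)} = 3$
$W{\left(I,Z \right)} = -9 + I + Z$ ($W{\left(I,Z \right)} = -9 + \left(I + Z\right) = -9 + I + Z$)
$\sqrt{W{\left(-36,J{\left(1 \right)} \right)} + E} = \sqrt{\left(-9 - 36 + 3\right) + 29941} = \sqrt{-42 + 29941} = \sqrt{29899}$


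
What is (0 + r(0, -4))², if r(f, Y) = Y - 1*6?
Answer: 100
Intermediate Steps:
r(f, Y) = -6 + Y (r(f, Y) = Y - 6 = -6 + Y)
(0 + r(0, -4))² = (0 + (-6 - 4))² = (0 - 10)² = (-10)² = 100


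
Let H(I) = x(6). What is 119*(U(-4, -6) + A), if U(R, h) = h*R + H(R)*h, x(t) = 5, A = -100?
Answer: -12614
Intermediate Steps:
H(I) = 5
U(R, h) = 5*h + R*h (U(R, h) = h*R + 5*h = R*h + 5*h = 5*h + R*h)
119*(U(-4, -6) + A) = 119*(-6*(5 - 4) - 100) = 119*(-6*1 - 100) = 119*(-6 - 100) = 119*(-106) = -12614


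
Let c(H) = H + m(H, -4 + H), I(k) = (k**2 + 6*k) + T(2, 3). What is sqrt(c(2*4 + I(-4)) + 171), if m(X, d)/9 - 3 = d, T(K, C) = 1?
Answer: 2*sqrt(43) ≈ 13.115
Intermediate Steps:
m(X, d) = 27 + 9*d
I(k) = 1 + k**2 + 6*k (I(k) = (k**2 + 6*k) + 1 = 1 + k**2 + 6*k)
c(H) = -9 + 10*H (c(H) = H + (27 + 9*(-4 + H)) = H + (27 + (-36 + 9*H)) = H + (-9 + 9*H) = -9 + 10*H)
sqrt(c(2*4 + I(-4)) + 171) = sqrt((-9 + 10*(2*4 + (1 + (-4)**2 + 6*(-4)))) + 171) = sqrt((-9 + 10*(8 + (1 + 16 - 24))) + 171) = sqrt((-9 + 10*(8 - 7)) + 171) = sqrt((-9 + 10*1) + 171) = sqrt((-9 + 10) + 171) = sqrt(1 + 171) = sqrt(172) = 2*sqrt(43)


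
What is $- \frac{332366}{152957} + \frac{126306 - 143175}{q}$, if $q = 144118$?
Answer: $- \frac{50480154821}{22043856926} \approx -2.29$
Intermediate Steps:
$- \frac{332366}{152957} + \frac{126306 - 143175}{q} = - \frac{332366}{152957} + \frac{126306 - 143175}{144118} = \left(-332366\right) \frac{1}{152957} + \left(126306 - 143175\right) \frac{1}{144118} = - \frac{332366}{152957} - \frac{16869}{144118} = - \frac{50480154821}{22043856926}$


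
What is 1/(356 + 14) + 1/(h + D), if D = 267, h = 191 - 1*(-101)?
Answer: 929/206830 ≈ 0.0044916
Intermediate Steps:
h = 292 (h = 191 + 101 = 292)
1/(356 + 14) + 1/(h + D) = 1/(356 + 14) + 1/(292 + 267) = 1/370 + 1/559 = 929/206830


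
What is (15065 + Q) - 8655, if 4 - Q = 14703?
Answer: -8289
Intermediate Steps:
Q = -14699 (Q = 4 - 1*14703 = 4 - 14703 = -14699)
(15065 + Q) - 8655 = (15065 - 14699) - 8655 = 366 - 8655 = -8289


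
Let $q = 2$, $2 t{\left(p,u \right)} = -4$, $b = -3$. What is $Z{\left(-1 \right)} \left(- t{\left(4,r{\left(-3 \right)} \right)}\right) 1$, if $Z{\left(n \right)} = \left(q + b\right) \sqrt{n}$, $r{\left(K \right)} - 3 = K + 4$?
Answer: $- 2 i \approx - 2.0 i$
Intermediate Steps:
$r{\left(K \right)} = 7 + K$ ($r{\left(K \right)} = 3 + \left(K + 4\right) = 3 + \left(4 + K\right) = 7 + K$)
$t{\left(p,u \right)} = -2$ ($t{\left(p,u \right)} = \frac{1}{2} \left(-4\right) = -2$)
$Z{\left(n \right)} = - \sqrt{n}$ ($Z{\left(n \right)} = \left(2 - 3\right) \sqrt{n} = - \sqrt{n}$)
$Z{\left(-1 \right)} \left(- t{\left(4,r{\left(-3 \right)} \right)}\right) 1 = - \sqrt{-1} \left(\left(-1\right) \left(-2\right)\right) 1 = - i 2 \cdot 1 = - 2 i 1 = - 2 i$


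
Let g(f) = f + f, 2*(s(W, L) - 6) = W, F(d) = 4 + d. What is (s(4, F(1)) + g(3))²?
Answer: 196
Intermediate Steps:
s(W, L) = 6 + W/2
g(f) = 2*f
(s(4, F(1)) + g(3))² = ((6 + (½)*4) + 2*3)² = ((6 + 2) + 6)² = (8 + 6)² = 14² = 196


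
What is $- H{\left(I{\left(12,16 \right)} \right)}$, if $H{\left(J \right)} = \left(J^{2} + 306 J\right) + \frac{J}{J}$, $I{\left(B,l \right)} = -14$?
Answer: $4087$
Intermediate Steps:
$H{\left(J \right)} = 1 + J^{2} + 306 J$ ($H{\left(J \right)} = \left(J^{2} + 306 J\right) + 1 = 1 + J^{2} + 306 J$)
$- H{\left(I{\left(12,16 \right)} \right)} = - (1 + \left(-14\right)^{2} + 306 \left(-14\right)) = - (1 + 196 - 4284) = \left(-1\right) \left(-4087\right) = 4087$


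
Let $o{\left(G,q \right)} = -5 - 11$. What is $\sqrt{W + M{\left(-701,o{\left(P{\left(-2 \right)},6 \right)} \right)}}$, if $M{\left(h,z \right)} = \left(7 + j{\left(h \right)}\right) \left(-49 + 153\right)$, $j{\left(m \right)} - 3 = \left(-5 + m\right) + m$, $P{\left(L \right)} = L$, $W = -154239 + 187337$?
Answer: $i \sqrt{112190} \approx 334.95 i$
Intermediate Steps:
$W = 33098$
$o{\left(G,q \right)} = -16$ ($o{\left(G,q \right)} = -5 - 11 = -16$)
$j{\left(m \right)} = -2 + 2 m$ ($j{\left(m \right)} = 3 + \left(\left(-5 + m\right) + m\right) = 3 + \left(-5 + 2 m\right) = -2 + 2 m$)
$M{\left(h,z \right)} = 520 + 208 h$ ($M{\left(h,z \right)} = \left(7 + \left(-2 + 2 h\right)\right) \left(-49 + 153\right) = \left(5 + 2 h\right) 104 = 520 + 208 h$)
$\sqrt{W + M{\left(-701,o{\left(P{\left(-2 \right)},6 \right)} \right)}} = \sqrt{33098 + \left(520 + 208 \left(-701\right)\right)} = \sqrt{33098 + \left(520 - 145808\right)} = \sqrt{33098 - 145288} = \sqrt{-112190} = i \sqrt{112190}$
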